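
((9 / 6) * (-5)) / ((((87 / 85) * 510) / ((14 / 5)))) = -7/174 = -0.04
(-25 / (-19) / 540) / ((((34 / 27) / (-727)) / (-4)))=3635/646 = 5.63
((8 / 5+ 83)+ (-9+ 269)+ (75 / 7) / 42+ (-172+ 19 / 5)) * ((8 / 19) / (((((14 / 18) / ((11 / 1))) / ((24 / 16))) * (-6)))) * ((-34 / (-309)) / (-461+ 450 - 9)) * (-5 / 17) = -2856513/6712510 = -0.43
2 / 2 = 1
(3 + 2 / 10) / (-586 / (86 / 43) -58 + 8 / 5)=-0.01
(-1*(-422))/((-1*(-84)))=211/42 = 5.02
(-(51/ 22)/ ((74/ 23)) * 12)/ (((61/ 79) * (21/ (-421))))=39012807/173789 = 224.48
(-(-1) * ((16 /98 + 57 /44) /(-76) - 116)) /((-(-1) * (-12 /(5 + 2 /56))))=48.69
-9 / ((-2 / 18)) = 81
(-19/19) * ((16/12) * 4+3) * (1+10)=-275/3 = -91.67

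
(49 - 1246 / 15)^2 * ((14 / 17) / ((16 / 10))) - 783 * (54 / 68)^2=1346771/13005 = 103.56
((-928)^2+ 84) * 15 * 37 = 478003740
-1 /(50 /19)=-0.38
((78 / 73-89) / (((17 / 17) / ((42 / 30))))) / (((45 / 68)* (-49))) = 62356/16425 = 3.80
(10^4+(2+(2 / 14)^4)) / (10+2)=24014803/28812 = 833.50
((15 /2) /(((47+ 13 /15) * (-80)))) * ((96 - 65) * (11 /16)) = -15345/367616 = -0.04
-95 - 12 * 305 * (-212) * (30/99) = 2585355/11 = 235032.27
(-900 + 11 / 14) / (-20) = 12589/280 = 44.96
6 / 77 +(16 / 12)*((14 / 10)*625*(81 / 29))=7276674/2233 = 3258.70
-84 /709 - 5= -3629/709 = -5.12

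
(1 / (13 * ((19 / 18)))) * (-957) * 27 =-465102/247 = -1883.00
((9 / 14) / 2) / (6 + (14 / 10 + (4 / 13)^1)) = 195/4676 = 0.04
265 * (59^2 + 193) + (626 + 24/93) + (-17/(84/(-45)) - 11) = 845635429/868 = 974234.37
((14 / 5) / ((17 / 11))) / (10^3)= 77/42500 = 0.00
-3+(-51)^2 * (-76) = -197679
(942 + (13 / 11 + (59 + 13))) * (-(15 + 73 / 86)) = -15220621/946 = -16089.45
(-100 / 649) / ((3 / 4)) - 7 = -14029/1947 = -7.21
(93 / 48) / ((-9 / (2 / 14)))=-31/1008 = -0.03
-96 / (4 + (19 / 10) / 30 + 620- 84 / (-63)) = -28800/187619 = -0.15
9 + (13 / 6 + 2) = 79/6 = 13.17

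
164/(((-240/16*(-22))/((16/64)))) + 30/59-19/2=-86323/9735 = -8.87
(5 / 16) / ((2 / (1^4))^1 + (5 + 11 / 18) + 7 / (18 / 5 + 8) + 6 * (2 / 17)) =0.04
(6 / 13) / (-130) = -3/845 = 0.00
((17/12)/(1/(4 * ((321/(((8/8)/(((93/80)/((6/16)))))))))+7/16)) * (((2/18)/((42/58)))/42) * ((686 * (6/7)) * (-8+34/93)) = -299625680/5645457 = -53.07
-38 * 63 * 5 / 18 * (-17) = 11305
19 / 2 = 9.50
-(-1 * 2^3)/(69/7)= 56/69 = 0.81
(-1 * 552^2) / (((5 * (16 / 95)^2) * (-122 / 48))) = 51561630/61 = 845272.62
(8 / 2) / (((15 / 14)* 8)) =7/15 = 0.47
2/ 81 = 0.02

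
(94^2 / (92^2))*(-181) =-399829/2116 = -188.96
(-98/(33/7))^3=-322828856/35937 = -8983.19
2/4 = 1/2 = 0.50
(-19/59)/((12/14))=-133/354 = -0.38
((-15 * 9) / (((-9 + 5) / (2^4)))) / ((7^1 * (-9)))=-60/7 = -8.57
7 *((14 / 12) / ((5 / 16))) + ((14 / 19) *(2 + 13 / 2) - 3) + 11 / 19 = 8543/285 = 29.98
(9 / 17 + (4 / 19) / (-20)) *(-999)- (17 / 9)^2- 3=-68669302/130815 = -524.93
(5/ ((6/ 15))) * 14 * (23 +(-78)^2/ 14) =80075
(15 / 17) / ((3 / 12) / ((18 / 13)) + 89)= 1080/109157 = 0.01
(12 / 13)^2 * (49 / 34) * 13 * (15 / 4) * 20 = 1197.29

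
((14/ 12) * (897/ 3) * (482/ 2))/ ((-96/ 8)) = -504413/72 = -7005.74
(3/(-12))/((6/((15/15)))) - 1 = -25/24 = -1.04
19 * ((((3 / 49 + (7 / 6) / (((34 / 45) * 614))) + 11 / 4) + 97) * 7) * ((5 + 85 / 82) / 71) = 659751345/584528 = 1128.69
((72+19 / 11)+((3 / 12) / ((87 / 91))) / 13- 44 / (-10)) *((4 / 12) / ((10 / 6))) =1495741/95700 = 15.63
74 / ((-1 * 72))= -37/36 = -1.03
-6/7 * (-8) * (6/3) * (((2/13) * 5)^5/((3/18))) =57600000/2599051 = 22.16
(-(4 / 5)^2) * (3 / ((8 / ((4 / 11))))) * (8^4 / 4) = -24576/275 = -89.37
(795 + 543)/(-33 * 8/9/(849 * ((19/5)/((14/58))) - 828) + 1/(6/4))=880709733/437279 = 2014.07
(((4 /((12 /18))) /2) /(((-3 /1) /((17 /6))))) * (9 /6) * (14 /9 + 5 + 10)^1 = -2533/36 = -70.36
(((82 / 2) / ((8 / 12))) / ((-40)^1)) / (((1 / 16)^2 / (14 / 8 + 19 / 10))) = -35916/25 = -1436.64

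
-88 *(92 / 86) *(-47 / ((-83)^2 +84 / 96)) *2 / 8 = 380512/2370117 = 0.16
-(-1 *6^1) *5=30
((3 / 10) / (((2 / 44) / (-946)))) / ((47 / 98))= -13018.57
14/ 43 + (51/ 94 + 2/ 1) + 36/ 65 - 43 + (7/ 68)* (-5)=-358141097/8932820 = -40.09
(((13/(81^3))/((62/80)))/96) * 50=1625/98848026 = 0.00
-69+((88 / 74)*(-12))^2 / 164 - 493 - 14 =-32260608/56129 = -574.76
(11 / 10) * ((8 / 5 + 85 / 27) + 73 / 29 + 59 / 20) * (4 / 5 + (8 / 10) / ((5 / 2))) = 12.59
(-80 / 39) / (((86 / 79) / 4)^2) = -1997120/72111 = -27.70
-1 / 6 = -0.17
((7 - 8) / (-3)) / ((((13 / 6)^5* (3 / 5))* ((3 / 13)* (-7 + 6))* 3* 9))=-160/85683 = 0.00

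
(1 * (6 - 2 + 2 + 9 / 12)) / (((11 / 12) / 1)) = 81/11 = 7.36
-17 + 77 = 60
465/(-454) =-465/454 = -1.02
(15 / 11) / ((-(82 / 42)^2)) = -6615/18491 = -0.36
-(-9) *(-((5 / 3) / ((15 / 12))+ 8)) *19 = -1596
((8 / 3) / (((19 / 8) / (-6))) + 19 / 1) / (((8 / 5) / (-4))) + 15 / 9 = -3305/114 = -28.99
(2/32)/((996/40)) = 5/1992 = 0.00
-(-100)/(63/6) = 9.52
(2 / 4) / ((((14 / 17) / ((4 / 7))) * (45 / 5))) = 17/441 = 0.04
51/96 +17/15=799/480 = 1.66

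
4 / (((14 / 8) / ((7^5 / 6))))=19208/3 = 6402.67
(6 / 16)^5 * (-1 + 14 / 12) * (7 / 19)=567/1245184 = 0.00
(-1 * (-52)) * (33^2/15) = 18876/5 = 3775.20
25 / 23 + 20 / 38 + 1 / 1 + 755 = 331077/437 = 757.61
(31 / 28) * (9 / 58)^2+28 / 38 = 1366397/1789648 = 0.76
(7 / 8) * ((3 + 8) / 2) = 77/16 = 4.81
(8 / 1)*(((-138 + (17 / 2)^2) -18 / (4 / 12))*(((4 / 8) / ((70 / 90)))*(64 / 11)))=-275904/77 = -3583.17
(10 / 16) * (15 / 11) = 0.85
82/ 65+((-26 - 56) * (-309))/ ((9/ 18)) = 3294022/65 = 50677.26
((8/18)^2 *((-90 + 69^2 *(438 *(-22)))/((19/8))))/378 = -326237056/32319 = -10094.28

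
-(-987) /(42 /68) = 1598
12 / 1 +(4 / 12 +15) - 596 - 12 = -1742/3 = -580.67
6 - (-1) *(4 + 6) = 16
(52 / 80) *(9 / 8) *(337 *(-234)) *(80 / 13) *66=-23420826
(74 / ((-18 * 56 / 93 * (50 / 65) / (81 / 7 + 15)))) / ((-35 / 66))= 15253953/34300 = 444.72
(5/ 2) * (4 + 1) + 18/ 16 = 109/8 = 13.62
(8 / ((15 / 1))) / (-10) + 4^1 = 296/75 = 3.95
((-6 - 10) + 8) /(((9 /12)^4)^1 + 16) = -2048/4177 = -0.49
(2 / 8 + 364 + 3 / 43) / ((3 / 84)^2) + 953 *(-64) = 9659292/43 = 224634.70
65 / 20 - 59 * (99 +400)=-117751/4 = -29437.75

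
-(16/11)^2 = -256/121 = -2.12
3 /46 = 0.07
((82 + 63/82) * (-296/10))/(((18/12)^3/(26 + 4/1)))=-8035808/369 = -21777.26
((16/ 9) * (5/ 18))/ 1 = 0.49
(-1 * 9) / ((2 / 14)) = -63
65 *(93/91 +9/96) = 16245/224 = 72.52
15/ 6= 5/2 = 2.50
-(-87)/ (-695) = -0.13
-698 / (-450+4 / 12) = 2094/1349 = 1.55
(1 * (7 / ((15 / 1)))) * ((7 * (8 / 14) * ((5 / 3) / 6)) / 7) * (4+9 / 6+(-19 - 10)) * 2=-3.48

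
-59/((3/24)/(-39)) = 18408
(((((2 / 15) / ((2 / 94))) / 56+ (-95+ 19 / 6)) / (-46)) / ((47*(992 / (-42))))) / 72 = -12841/514728960 = 0.00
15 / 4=3.75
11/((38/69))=759/38 = 19.97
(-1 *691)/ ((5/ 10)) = -1382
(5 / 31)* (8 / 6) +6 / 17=898/1581 = 0.57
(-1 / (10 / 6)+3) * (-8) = -96/5 = -19.20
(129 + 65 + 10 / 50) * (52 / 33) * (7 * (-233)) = -82352452/165 = -499105.77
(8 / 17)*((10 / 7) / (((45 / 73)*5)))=1168/5355 = 0.22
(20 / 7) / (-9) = -20/63 = -0.32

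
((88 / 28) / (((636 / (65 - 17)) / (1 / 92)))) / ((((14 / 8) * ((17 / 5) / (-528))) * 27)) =-77440/9138843 = -0.01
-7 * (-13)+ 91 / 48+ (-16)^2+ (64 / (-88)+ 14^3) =1632665/528 = 3092.17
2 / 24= 1/12 = 0.08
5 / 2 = 2.50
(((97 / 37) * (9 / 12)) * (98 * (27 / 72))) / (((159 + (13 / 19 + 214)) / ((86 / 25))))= 34948809/52540000 = 0.67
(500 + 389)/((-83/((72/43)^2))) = -4608576/153467 = -30.03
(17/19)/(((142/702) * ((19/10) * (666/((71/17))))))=195/13357 = 0.01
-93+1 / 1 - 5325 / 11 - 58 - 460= -12035/11 = -1094.09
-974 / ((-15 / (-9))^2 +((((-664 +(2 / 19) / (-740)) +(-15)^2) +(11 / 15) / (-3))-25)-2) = 4108332/1954903 = 2.10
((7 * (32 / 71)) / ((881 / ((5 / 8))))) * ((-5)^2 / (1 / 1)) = 3500/62551 = 0.06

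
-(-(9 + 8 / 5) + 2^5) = -107/5 = -21.40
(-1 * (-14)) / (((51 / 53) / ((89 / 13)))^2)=311501246/439569 = 708.65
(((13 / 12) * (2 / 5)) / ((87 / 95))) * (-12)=-5.68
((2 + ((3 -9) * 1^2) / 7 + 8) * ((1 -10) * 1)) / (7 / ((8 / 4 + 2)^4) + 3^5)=-147456/435505 = -0.34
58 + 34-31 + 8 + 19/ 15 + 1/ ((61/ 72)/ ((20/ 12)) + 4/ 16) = 97714/1365 = 71.59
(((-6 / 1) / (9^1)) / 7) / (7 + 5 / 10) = -4/315 = -0.01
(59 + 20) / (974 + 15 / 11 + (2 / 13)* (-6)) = 11297/139345 = 0.08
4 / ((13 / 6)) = 24/13 = 1.85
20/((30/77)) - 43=25/3 = 8.33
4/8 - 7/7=-1/2 = -0.50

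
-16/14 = -8/7 = -1.14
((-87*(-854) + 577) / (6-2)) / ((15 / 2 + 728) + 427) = 2995/186 = 16.10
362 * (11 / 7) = 3982/7 = 568.86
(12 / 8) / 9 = 0.17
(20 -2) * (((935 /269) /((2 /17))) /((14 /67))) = 9584685/3766 = 2545.06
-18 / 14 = -9/7 = -1.29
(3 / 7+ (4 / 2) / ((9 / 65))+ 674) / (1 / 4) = 173596/63 = 2755.49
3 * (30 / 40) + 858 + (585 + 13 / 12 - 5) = 4324/3 = 1441.33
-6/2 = -3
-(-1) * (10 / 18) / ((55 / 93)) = 31/33 = 0.94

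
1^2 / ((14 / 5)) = 5/14 = 0.36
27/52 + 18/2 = 495/52 = 9.52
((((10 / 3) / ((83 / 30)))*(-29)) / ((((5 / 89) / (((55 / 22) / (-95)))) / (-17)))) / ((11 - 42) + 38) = -39.75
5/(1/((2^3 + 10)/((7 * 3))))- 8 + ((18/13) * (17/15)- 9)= -5071/455 = -11.15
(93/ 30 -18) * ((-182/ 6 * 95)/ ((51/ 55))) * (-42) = -99184085/51 = -1944785.98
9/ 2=4.50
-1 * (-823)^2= -677329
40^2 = 1600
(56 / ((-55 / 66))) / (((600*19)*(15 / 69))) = -0.03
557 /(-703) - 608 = -427981/703 = -608.79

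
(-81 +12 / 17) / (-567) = 65/459 = 0.14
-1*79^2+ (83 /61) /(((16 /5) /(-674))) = -3185463/488 = -6527.59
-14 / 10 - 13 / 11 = -142/55 = -2.58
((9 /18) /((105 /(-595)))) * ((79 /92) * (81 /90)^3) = -326349/184000 = -1.77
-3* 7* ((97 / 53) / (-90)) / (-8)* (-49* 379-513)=3239509/3180 = 1018.71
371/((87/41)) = 15211/87 = 174.84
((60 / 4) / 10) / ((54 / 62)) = 1.72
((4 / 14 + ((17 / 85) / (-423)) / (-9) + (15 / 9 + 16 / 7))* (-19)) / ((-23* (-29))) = -10729528/88874415 = -0.12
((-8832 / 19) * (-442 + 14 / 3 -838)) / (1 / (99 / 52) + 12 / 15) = 348472080/779 = 447332.58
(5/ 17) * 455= 2275/17 = 133.82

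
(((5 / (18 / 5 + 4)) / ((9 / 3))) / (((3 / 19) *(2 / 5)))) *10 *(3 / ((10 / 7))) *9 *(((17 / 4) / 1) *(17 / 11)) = 758625/176 = 4310.37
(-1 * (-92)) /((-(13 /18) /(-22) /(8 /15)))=97152/65 = 1494.65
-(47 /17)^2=-2209/289 = -7.64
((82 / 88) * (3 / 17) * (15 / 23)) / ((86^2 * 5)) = 369/127240784 = 0.00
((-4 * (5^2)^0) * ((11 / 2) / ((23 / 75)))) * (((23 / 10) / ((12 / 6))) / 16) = -165/32 = -5.16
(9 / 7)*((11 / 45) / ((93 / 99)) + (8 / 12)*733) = 628.62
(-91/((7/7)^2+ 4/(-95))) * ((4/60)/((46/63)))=-399/46 = -8.67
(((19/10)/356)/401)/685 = 19/977878600 = 0.00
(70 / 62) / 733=35/22723 = 0.00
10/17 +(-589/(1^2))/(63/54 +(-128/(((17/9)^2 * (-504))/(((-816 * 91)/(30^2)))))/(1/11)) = 27150760/2749937 = 9.87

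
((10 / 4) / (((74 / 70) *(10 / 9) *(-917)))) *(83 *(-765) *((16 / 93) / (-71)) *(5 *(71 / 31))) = -19048500/4657967 = -4.09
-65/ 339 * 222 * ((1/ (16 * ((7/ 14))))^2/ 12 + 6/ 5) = -2218853/43392 = -51.14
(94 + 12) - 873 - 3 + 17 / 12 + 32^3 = 383993/12 = 31999.42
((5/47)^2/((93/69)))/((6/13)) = 7475/410874 = 0.02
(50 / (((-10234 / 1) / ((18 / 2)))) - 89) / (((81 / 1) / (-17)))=455638/24381 = 18.69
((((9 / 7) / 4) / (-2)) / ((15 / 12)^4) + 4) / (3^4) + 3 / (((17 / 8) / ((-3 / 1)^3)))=-38.07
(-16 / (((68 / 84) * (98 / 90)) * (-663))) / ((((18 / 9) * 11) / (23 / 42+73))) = 185340/2025023 = 0.09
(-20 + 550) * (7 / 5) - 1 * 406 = 336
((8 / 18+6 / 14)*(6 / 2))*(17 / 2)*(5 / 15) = 935/126 = 7.42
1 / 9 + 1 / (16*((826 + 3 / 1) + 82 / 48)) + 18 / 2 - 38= -10367213/358866 = -28.89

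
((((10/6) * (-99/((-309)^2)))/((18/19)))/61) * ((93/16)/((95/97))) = -33077/186378912 = 0.00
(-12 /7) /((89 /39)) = -468/623 = -0.75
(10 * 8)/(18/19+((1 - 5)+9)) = 1520/113 = 13.45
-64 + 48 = -16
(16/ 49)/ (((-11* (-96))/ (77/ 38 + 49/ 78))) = 281/342342 = 0.00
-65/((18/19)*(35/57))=-4693/42 = -111.74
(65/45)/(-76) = -13/684 = -0.02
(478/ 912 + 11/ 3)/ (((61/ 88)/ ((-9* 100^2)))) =-630630000/1159 = -544115.62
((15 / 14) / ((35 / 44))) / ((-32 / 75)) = -2475/784 = -3.16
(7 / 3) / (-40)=-7/120 = -0.06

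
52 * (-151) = -7852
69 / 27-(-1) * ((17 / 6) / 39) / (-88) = 52607/20592 = 2.55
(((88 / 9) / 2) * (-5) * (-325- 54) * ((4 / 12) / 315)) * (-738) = -1367432/189 = -7235.09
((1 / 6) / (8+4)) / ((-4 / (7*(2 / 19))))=-7/2736 = 0.00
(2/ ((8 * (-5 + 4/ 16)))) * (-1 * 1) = 0.05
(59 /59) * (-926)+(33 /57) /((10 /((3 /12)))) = -703749/760 = -925.99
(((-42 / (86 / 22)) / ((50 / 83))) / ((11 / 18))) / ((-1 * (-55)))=-31374/59125 = -0.53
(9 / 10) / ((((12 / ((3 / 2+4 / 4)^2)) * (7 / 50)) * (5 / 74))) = 49.55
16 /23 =0.70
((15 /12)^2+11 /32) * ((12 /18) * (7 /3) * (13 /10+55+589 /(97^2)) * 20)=754816013/225816 = 3342.62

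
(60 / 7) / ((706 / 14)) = 60/353 = 0.17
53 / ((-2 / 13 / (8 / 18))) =-1378/9 = -153.11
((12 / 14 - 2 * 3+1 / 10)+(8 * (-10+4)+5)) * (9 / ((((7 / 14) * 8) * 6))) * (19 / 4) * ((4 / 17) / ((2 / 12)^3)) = -5175657/1190 = -4349.29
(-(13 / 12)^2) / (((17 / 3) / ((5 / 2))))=-845/1632 = -0.52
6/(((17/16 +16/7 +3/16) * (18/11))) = 28/27 = 1.04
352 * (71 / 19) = 24992/19 = 1315.37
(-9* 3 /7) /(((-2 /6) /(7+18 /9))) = 729/7 = 104.14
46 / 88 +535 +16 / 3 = 71393/132 = 540.86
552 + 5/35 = 3865/7 = 552.14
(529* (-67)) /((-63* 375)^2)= -35443/558140625 = 0.00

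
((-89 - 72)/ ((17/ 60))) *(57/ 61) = -550620/1037 = -530.97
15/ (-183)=-5/61 = -0.08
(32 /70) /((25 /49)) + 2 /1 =362/125 = 2.90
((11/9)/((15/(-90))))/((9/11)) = -242/27 = -8.96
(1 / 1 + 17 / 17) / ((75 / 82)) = 164/75 = 2.19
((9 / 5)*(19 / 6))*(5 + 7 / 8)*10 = 334.88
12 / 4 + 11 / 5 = 26/5 = 5.20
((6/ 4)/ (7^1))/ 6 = 1/28 = 0.04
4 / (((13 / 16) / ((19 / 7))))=1216/91 = 13.36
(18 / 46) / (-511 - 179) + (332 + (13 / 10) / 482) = 846532391/2549780 = 332.00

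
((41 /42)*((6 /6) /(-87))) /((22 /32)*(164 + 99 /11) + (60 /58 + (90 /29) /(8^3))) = -5248/56115171 = 0.00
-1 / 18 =-0.06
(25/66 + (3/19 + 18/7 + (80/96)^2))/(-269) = -200273/14167692 = -0.01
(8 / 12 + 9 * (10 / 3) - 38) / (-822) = 11/1233 = 0.01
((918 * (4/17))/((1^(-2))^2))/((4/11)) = 594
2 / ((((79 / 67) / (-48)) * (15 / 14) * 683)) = -30016/269785 = -0.11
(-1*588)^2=345744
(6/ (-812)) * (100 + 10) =-165/203 = -0.81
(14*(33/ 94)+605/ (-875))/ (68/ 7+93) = 34738/844825 = 0.04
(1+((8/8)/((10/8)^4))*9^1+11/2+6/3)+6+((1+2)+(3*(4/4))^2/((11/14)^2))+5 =6165693/151250 = 40.76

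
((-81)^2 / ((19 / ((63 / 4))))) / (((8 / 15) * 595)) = 177147/10336 = 17.14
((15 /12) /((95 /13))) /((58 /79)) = 1027/4408 = 0.23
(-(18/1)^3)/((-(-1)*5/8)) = -9331.20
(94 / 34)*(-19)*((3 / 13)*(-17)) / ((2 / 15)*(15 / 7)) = 18753/26 = 721.27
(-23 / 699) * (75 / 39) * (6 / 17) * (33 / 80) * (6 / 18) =-1265/411944 = 0.00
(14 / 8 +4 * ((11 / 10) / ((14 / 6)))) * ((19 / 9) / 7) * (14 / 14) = 9671/8820 = 1.10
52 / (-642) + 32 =10246/321 = 31.92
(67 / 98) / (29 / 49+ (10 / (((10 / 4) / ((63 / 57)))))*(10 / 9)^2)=34371/304154 = 0.11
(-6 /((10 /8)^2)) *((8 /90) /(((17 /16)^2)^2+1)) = -8388608/55896375 = -0.15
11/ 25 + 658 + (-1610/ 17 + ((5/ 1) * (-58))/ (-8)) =1019973/1700 = 599.98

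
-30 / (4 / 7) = -105/2 = -52.50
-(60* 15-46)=-854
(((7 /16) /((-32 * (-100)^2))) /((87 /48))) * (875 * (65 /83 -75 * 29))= 442127/308096 = 1.44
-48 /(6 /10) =-80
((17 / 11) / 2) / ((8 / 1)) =17/176 = 0.10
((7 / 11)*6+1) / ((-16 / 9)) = -477/176 = -2.71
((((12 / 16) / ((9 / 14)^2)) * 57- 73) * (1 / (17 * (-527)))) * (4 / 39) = -1096/3144609 = 0.00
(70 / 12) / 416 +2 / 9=1769/7488 = 0.24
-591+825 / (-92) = -55197/92 = -599.97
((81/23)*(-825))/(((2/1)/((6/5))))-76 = -41843/23 = -1819.26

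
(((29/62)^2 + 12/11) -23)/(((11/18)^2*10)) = -5.81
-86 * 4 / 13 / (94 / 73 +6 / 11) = -34529/2392 = -14.44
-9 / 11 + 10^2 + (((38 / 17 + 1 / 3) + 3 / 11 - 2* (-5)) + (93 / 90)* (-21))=506713/5610 = 90.32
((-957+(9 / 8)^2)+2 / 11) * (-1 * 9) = 8599.97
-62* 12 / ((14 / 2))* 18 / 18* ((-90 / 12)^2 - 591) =397854/7 = 56836.29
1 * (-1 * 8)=-8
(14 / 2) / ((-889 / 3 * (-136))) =3/17272 = 0.00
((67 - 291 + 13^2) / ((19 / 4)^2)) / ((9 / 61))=-53680/3249 = -16.52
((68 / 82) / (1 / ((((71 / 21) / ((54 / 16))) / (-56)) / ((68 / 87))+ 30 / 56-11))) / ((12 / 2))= -235867/162729 = -1.45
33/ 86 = 0.38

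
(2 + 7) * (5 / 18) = 5/2 = 2.50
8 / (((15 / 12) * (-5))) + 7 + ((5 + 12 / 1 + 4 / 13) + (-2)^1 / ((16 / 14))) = 27661/1300 = 21.28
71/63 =1.13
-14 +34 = 20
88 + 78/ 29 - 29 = 1789/29 = 61.69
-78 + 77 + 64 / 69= -5/69 = -0.07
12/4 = 3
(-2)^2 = 4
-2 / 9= -0.22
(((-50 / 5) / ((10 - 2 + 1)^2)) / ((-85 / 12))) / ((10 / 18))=8/255 = 0.03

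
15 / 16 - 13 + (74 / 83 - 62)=-97171/1328 = -73.17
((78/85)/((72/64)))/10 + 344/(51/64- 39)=-618136/69275 = -8.92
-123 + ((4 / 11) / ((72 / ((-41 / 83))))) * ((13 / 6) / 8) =-97026869/788832 = -123.00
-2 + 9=7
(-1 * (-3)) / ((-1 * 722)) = -3/722 = 0.00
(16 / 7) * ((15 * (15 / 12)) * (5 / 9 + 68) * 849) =17461100/7 = 2494442.86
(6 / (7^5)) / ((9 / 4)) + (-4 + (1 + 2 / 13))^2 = 69027701/8521149 = 8.10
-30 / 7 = -4.29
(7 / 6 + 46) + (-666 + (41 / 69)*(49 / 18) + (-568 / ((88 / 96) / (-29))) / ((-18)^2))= -1279115/2277 = -561.75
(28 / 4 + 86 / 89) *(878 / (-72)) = -311251/3204 = -97.14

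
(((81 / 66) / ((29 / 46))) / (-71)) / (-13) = 621/294437 = 0.00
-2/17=-0.12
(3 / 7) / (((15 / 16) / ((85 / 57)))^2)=73984/68229 = 1.08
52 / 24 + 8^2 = 397/6 = 66.17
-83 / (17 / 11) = -913/17 = -53.71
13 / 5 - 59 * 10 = -2937/5 = -587.40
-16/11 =-1.45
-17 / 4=-4.25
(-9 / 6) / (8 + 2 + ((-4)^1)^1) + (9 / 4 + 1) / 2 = 11/8 = 1.38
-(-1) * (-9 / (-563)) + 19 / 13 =10814/7319 = 1.48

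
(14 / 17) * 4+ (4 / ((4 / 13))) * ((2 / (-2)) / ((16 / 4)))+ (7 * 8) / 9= 3835/612 = 6.27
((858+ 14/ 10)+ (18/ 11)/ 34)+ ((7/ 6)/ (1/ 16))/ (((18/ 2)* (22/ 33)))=862.56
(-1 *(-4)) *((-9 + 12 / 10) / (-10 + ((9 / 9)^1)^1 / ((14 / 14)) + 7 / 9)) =702/185 = 3.79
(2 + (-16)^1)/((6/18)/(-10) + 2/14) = -2940/23 = -127.83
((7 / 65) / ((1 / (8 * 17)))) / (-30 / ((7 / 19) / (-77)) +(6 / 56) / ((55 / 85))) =293216/125528715 = 0.00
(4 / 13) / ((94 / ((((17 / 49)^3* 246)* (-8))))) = -19337568/71883539 = -0.27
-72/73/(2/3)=-108/73 = -1.48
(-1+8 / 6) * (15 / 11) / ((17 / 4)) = 20/187 = 0.11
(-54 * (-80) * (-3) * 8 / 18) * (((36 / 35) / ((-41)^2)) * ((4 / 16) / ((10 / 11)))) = -57024/58835 = -0.97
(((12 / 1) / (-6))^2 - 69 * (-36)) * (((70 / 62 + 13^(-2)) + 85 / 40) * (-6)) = -254953446/5239 = -48664.52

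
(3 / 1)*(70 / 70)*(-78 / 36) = -13/2 = -6.50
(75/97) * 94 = 7050/97 = 72.68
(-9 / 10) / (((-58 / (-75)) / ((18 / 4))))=-1215/232 = -5.24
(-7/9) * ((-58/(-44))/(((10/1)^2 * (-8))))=203/158400 = 0.00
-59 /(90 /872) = -25724/45 = -571.64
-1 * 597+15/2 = -1179/2 = -589.50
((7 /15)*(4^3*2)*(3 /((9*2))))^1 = 448/45 = 9.96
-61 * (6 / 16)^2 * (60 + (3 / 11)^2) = -515.33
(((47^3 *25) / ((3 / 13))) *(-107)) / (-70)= 722088965/42 = 17192594.40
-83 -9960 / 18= -1909/3 = -636.33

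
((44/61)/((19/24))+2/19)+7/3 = 613/183 = 3.35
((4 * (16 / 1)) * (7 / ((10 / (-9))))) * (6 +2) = -16128/5 = -3225.60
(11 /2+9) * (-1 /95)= -29/190 = -0.15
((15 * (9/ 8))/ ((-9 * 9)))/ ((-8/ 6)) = 5/32 = 0.16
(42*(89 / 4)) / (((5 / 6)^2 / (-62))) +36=-2084904/25 = -83396.16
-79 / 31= -2.55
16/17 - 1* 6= -86/17 = -5.06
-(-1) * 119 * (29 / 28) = 493/4 = 123.25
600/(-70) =-60/7 = -8.57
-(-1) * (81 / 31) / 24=27/248 = 0.11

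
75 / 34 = 2.21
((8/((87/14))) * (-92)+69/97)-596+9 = -5947178/8439 = -704.73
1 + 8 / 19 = 27/19 = 1.42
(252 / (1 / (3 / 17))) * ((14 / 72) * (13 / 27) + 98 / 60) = 76.80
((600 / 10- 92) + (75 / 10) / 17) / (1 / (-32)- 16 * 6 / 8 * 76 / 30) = 1.04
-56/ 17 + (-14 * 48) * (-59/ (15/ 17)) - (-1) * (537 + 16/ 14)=27054203/595 = 45469.25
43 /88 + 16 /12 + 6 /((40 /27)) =7751/1320 = 5.87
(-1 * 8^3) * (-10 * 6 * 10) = 307200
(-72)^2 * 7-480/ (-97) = 3520416/97 = 36292.95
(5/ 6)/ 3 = 5/18 = 0.28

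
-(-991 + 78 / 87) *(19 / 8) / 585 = 181849/45240 = 4.02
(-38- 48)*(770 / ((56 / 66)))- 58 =-78103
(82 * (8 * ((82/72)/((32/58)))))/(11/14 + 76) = 341243/19350 = 17.64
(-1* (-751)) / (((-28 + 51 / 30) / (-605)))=4543550/263 = 17275.86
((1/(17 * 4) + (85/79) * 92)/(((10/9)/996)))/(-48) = -397283733/214880 = -1848.86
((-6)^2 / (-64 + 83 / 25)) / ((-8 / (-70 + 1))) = -15525/3034 = -5.12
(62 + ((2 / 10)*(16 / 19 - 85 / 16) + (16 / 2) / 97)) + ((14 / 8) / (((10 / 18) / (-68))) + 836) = 100699809/147440 = 682.99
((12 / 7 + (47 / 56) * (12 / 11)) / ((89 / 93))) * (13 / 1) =489645/13706 = 35.72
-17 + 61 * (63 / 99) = 240/11 = 21.82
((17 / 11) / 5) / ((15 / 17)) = 289/825 = 0.35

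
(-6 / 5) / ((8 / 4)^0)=-6/5 = -1.20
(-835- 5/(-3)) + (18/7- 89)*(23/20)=-78349/84 = -932.73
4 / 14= 2/7 = 0.29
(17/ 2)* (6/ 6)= 17/2 = 8.50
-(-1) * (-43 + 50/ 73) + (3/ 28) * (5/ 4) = -344873/8176 = -42.18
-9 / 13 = -0.69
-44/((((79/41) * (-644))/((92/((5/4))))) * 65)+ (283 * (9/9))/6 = 50905471/1078350 = 47.21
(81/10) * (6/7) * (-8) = -1944/35 = -55.54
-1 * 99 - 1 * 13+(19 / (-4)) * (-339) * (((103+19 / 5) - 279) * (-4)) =5545141/5 = 1109028.20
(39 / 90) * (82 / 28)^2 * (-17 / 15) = -371501/88200 = -4.21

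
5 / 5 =1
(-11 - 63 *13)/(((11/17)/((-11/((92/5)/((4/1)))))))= 70550/23 = 3067.39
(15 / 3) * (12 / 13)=60/13 = 4.62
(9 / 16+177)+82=4153/16 = 259.56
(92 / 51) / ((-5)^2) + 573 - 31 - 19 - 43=612092/1275 = 480.07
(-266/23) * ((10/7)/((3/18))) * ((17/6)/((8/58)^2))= -1358215/92 = -14763.21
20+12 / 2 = 26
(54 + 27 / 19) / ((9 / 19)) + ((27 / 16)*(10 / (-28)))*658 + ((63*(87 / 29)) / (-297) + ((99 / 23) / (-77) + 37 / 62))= -245656053/878416 = -279.66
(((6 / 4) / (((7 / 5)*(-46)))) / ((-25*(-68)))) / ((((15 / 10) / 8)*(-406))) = 1/5556110 = 0.00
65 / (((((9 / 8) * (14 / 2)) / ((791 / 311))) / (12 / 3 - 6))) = -117520/2799 = -41.99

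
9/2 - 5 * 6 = -51/2 = -25.50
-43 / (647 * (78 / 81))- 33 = -556287/16822 = -33.07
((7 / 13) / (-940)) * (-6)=21/6110 = 0.00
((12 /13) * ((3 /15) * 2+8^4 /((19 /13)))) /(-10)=-1597668/6175 = -258.73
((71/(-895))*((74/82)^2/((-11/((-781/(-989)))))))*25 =34505645/297589111 = 0.12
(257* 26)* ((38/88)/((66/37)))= 2348723/1452 = 1617.58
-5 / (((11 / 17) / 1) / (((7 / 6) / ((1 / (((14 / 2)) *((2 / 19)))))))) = -4165/627 = -6.64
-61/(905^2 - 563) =-61/818462 = 0.00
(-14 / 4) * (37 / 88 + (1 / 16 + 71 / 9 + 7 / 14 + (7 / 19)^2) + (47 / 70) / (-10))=-894662143/28591200 = -31.29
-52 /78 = -2/3 = -0.67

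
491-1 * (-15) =506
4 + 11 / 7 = 39/7 = 5.57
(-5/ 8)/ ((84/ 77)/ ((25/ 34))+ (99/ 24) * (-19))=1375/169161 = 0.01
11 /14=0.79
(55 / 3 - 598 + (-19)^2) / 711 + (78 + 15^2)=302.69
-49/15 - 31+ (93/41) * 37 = 30541/615 = 49.66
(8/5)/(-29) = -8/145 = -0.06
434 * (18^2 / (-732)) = -11718/61 = -192.10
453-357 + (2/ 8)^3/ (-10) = 61439/640 = 96.00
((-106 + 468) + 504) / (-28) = -433/14 = -30.93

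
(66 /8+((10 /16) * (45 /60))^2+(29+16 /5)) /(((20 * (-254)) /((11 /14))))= -327217/52019200 = -0.01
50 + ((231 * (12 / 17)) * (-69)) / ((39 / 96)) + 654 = -5964992/221 = -26990.91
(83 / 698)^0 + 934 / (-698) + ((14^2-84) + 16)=127.66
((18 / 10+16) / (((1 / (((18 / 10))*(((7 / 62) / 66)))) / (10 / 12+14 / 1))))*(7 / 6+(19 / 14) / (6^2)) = 4808047/4910400 = 0.98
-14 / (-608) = 7/304 = 0.02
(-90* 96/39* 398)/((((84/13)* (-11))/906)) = 86541120/77 = 1123910.65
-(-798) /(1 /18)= 14364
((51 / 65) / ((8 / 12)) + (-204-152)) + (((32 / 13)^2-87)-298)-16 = -1267101/1690 = -749.76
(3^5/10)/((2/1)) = 243/20 = 12.15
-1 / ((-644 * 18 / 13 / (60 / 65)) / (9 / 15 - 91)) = -226/2415 = -0.09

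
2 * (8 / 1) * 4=64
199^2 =39601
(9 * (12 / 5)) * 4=432/5 = 86.40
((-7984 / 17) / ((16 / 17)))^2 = 249001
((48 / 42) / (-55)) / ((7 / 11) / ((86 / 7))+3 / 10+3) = -0.01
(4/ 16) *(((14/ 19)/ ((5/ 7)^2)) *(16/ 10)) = 1372/2375 = 0.58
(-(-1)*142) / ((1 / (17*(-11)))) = -26554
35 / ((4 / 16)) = 140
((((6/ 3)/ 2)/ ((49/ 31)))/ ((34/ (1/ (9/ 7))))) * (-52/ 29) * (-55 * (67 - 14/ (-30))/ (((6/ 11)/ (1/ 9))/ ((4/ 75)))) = 197392624/188683425 = 1.05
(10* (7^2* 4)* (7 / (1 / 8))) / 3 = 109760/3 = 36586.67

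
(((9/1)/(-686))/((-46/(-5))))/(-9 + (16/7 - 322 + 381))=-15/549976 = 0.00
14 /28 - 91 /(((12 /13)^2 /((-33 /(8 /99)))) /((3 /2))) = 16747859/256 = 65421.32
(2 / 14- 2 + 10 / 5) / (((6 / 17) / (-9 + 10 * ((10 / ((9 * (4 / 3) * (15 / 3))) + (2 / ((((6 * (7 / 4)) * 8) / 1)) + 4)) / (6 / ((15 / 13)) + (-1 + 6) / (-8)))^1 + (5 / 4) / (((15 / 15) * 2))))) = 0.32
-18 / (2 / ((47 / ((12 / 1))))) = -141/4 = -35.25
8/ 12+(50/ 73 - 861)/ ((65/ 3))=-42749/1095 = -39.04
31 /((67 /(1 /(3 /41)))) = 1271/201 = 6.32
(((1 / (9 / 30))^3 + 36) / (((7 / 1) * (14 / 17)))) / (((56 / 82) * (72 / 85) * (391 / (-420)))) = -8590525/365148 = -23.53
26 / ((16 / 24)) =39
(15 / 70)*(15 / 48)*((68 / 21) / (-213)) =-85/83496 = 0.00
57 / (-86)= -0.66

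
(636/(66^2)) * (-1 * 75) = -1325/121 = -10.95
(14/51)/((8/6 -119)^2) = 42/2118353 = 0.00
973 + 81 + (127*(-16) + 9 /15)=-4887/5 = -977.40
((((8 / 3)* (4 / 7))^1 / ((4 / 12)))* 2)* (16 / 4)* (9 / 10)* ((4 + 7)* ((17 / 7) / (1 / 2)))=430848/245 = 1758.56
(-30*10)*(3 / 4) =-225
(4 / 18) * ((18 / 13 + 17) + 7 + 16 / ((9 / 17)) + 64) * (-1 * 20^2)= -11195200/1053 = -10631.72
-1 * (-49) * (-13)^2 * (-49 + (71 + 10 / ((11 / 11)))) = 264992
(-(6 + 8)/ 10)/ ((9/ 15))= -7/3 = -2.33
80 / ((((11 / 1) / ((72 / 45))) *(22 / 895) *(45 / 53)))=607168/1089 = 557.55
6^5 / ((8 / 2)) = 1944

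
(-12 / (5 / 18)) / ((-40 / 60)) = 64.80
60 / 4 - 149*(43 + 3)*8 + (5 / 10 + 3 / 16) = -877061/16 = -54816.31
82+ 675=757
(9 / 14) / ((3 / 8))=12/7 = 1.71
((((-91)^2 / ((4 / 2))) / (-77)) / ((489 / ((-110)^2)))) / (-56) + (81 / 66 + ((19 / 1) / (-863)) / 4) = 115968338/4642077 = 24.98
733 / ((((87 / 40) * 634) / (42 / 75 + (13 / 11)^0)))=0.83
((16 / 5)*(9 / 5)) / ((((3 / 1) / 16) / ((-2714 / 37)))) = -2084352/925 = -2253.35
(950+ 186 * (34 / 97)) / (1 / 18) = 1772532/97 = 18273.53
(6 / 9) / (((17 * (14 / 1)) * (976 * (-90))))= -1/31358880 = 0.00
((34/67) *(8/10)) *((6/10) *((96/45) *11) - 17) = -9928/8375 = -1.19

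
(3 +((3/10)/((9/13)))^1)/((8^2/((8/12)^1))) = 103/2880 = 0.04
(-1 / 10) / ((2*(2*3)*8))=-1/960 = 0.00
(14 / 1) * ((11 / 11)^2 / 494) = 7/247 = 0.03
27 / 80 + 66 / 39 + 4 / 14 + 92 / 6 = 385451/21840 = 17.65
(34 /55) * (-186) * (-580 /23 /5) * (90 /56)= 1650564/1771 = 932.00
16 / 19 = 0.84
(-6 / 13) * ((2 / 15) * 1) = -4/65 = -0.06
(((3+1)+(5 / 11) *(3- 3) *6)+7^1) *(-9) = -99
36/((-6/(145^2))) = -126150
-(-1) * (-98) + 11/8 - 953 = -1049.62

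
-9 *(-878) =7902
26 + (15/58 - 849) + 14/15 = -714973/870 = -821.81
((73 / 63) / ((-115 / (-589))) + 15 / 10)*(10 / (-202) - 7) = -38351524/731745 = -52.41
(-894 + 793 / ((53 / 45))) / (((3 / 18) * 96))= -11697/848 = -13.79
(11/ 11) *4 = 4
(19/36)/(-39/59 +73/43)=0.51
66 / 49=1.35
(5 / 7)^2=25/49 = 0.51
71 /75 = 0.95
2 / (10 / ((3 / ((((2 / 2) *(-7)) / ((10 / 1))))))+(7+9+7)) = 3/31 = 0.10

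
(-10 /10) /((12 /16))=-4/3 = -1.33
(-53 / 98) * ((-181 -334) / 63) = 27295/6174 = 4.42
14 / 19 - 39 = -727/19 = -38.26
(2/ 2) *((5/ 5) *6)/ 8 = 3/4 = 0.75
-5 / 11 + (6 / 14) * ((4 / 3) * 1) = 9/77 = 0.12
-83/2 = -41.50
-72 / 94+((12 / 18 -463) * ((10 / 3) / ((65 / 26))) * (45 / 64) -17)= -339305/752 = -451.20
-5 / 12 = -0.42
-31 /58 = -0.53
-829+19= -810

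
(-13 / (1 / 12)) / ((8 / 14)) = -273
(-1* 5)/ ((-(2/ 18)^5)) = 295245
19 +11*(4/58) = 19.76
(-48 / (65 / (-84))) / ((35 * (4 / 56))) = 8064/325 = 24.81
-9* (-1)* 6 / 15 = 18/5 = 3.60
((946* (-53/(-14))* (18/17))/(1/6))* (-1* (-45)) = 1023826.39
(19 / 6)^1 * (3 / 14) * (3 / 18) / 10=19/1680 = 0.01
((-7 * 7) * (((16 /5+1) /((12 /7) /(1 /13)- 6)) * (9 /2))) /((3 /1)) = -7203/380 = -18.96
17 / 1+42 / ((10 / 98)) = 2143/5 = 428.60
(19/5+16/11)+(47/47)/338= 97737/18590 = 5.26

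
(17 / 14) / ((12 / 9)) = 0.91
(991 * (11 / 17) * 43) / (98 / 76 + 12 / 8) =8906117/901 = 9884.70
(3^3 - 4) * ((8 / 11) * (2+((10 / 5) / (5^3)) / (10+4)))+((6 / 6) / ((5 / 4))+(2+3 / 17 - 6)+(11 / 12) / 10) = 119937647/3927000 = 30.54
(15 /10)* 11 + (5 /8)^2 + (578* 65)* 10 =24045881/64 = 375716.89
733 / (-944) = -733/944 = -0.78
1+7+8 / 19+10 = 350/19 = 18.42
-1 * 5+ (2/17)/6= -254/51 = -4.98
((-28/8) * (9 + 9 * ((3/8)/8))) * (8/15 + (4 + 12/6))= -215.45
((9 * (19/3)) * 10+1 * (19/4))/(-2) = -2299/8 = -287.38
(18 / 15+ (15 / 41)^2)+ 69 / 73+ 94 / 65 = 29713546/7976345 = 3.73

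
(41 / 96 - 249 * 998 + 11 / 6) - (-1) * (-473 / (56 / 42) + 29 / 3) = -23889103/96 = -248844.82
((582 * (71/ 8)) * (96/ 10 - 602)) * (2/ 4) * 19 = -29068993.95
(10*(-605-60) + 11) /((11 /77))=-46473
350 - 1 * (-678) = 1028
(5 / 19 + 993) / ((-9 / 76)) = -75488/9 = -8387.56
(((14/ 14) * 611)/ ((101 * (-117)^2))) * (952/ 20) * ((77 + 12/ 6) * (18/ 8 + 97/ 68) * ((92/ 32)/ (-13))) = -1.35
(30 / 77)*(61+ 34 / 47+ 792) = 1203750/3619 = 332.62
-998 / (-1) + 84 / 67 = 66950/67 = 999.25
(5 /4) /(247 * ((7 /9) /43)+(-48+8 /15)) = -9675/332812 = -0.03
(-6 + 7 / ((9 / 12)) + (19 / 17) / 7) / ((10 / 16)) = 9976/1785 = 5.59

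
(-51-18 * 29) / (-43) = 573/43 = 13.33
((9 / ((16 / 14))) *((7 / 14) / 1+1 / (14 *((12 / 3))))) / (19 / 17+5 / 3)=1.46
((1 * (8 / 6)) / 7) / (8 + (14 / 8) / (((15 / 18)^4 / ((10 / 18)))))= 125/6573 = 0.02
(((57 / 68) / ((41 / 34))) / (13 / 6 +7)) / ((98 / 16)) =1368/110495 = 0.01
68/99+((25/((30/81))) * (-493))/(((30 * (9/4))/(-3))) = 146489/99 = 1479.69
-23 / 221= -0.10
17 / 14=1.21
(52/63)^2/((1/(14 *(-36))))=-21632/63 = -343.37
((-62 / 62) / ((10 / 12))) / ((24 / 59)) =-59/20 = -2.95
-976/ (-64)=61/4 = 15.25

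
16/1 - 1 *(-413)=429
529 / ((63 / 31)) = 16399/63 = 260.30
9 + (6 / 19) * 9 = 225/19 = 11.84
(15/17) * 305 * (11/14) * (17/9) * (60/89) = 167750/623 = 269.26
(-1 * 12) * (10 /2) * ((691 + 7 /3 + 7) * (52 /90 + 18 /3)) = -2487584/9 = -276398.22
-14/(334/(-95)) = 665/167 = 3.98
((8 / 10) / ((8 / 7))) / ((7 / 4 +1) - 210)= -14/4145 = 0.00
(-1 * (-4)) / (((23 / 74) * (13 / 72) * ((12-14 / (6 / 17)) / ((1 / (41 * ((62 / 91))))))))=-223776/2426339 = -0.09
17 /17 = 1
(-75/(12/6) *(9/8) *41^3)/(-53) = 46521675/848 = 54860.47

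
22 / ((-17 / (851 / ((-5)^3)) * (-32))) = -9361/34000 = -0.28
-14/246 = -0.06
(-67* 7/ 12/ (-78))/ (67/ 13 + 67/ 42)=49/660 = 0.07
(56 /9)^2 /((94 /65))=101920/3807 = 26.77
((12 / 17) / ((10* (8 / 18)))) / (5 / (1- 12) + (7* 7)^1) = 99/30260 = 0.00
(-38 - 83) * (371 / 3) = -44891/3 = -14963.67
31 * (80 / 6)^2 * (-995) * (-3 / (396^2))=104.90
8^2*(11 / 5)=704/5 = 140.80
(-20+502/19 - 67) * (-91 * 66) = 6912906/19 = 363837.16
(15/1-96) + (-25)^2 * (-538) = -336331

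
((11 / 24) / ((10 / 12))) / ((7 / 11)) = 121/140 = 0.86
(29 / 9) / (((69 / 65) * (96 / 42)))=13195/9936 = 1.33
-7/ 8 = -0.88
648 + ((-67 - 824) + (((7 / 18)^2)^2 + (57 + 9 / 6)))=-19365671/104976 = -184.48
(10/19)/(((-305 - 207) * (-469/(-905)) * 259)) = -4525/590834944 = 0.00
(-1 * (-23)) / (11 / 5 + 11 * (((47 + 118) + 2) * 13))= 5/5192 = 0.00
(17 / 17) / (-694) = -1/694 = 0.00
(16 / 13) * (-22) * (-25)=8800/13 = 676.92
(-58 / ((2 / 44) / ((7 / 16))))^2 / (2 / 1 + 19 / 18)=4079691/40 = 101992.28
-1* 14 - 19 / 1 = -33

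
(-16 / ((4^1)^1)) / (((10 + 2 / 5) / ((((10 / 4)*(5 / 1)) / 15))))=-25/78 = -0.32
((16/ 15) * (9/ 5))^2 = 2304/625 = 3.69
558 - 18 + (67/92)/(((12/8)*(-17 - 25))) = 3129773/5796 = 539.99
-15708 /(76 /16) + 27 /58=-3643743/1102 = -3306.48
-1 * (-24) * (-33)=-792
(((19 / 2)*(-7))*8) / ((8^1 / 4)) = -266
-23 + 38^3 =54849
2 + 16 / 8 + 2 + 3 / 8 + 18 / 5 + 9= 759/40 = 18.98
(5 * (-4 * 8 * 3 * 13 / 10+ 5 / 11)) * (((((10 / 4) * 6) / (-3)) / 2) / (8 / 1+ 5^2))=34195/726 = 47.10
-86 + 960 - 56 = 818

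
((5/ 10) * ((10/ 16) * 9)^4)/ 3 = 1366875/8192 = 166.85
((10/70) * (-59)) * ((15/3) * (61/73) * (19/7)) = -95.58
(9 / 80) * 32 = 18/5 = 3.60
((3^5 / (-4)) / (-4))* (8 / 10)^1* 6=729/10 = 72.90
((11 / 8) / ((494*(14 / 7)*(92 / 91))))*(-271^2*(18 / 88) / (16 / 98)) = -226712367/1789952 = -126.66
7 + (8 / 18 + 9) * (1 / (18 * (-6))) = 6719/972 = 6.91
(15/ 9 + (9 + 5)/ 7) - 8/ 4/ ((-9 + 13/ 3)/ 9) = 158/21 = 7.52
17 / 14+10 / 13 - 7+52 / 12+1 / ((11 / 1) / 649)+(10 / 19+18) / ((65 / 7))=3128383/51870 = 60.31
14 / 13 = 1.08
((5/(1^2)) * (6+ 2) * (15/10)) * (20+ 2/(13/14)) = 17280/13 = 1329.23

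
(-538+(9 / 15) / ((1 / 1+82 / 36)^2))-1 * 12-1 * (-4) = -545.94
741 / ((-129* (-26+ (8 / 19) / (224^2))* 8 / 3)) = 3679312/44409927 = 0.08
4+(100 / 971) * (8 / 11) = 43524/10681 = 4.07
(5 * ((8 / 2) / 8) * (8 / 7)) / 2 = 10/7 = 1.43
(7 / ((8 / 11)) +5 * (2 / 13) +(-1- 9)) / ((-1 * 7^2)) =-41/5096 = -0.01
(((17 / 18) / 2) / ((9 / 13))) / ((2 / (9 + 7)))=442/81 = 5.46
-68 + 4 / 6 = -67.33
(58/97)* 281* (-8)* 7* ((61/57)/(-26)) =27836984/71877 = 387.29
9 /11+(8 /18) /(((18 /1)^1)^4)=2125775/2598156 = 0.82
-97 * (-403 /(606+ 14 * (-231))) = -39091/2628 = -14.87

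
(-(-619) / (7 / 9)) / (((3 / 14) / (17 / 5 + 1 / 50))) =12701.88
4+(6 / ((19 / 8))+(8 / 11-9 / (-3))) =2143/209 = 10.25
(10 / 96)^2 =25/2304 = 0.01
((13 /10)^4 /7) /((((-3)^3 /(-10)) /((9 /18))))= 28561/378000 = 0.08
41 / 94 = 0.44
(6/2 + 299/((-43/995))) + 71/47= -13973619/2021 = -6914.21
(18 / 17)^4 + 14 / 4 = 794599/167042 = 4.76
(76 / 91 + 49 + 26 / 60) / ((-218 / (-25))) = 686165/119028 = 5.76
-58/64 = -29/32 = -0.91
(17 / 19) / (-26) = -17/494 = -0.03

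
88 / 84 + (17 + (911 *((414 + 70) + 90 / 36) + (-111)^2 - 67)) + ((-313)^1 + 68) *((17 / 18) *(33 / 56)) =152993297/336 = 455337.19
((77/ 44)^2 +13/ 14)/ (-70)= -0.06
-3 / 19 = -0.16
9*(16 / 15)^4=65536/5625 = 11.65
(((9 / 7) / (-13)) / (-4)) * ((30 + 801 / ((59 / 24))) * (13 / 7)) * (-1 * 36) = -1700514/2891 = -588.21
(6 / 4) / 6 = 1/4 = 0.25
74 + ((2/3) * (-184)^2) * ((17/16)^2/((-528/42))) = -1031095/528 = -1952.83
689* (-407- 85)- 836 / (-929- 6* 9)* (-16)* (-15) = -333024564/983 = -338783.89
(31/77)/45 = 31/3465 = 0.01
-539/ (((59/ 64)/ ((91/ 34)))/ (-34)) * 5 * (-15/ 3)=-78478400/59 = -1330142.37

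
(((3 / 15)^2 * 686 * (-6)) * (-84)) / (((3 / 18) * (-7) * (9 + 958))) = -296352/24175 = -12.26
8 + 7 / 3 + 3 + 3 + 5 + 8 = 88/3 = 29.33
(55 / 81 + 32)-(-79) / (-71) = 181538/5751 = 31.57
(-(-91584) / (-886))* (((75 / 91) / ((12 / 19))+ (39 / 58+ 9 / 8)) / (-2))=187452414/1169077 = 160.34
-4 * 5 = -20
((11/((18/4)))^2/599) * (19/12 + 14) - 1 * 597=-86874902/145557 = -596.84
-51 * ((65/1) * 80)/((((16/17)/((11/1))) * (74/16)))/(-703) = 24796200/26011 = 953.30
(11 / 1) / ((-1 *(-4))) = 2.75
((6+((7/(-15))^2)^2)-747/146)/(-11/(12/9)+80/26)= -178910446/994123125 = -0.18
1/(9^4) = 1/6561 = 0.00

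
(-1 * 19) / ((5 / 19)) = -361/5 = -72.20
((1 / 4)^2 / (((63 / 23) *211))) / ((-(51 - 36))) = -23/3190320 = 0.00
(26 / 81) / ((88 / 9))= 13/396 = 0.03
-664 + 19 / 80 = -53101/80 = -663.76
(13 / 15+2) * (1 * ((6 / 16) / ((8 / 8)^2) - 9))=-989/40 = -24.72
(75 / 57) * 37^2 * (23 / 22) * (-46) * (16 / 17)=-289680400/3553 = -81531.21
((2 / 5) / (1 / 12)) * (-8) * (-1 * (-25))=-960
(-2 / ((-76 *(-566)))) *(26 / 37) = -13/397898 = 0.00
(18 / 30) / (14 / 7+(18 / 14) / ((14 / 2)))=0.27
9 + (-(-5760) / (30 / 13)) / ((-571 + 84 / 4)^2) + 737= 56416874/75625 = 746.01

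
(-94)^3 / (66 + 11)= -10786.81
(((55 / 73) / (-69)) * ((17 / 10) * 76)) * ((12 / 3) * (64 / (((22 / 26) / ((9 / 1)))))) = -6449664/1679 = -3841.37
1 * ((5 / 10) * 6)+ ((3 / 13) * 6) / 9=41/13 = 3.15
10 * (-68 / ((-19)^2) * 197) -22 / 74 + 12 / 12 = -4947134/13357 = -370.38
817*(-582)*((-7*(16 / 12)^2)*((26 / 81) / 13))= 35503552/243 = 146105.15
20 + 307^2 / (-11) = -94029/11 = -8548.09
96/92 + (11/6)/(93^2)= 1.04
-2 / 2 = -1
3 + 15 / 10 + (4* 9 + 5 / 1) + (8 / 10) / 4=457/10 = 45.70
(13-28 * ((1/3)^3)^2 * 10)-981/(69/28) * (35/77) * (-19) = 636425621/184437 = 3450.64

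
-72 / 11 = -6.55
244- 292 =-48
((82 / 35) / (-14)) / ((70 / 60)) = -0.14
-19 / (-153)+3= 478/153 = 3.12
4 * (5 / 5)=4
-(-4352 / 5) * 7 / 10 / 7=2176/25 = 87.04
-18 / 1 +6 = -12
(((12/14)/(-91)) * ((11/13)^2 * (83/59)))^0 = 1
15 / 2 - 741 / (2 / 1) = -363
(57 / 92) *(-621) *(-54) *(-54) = -1121931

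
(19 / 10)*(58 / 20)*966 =266133/50 = 5322.66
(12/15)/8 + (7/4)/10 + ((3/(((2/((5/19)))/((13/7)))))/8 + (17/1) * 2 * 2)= 727421/10640 = 68.37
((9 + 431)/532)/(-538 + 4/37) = -2035/1323483 = 0.00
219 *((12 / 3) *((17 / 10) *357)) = 2658222/5 = 531644.40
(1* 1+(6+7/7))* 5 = 40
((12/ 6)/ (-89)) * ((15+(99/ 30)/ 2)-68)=1027/890 = 1.15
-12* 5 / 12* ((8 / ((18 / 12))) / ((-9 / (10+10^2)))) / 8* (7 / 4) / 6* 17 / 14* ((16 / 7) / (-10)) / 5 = -0.66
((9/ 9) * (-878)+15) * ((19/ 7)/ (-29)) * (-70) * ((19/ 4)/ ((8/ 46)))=-35827445/232 = -154428.64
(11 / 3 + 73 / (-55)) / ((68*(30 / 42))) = 0.05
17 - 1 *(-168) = 185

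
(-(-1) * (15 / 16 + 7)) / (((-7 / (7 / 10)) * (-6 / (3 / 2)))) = 0.20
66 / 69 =22/23 = 0.96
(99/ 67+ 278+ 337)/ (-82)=-20652/2747 = -7.52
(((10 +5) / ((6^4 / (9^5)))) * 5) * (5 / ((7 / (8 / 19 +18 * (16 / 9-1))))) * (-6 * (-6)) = 337071375/266 = 1267185.62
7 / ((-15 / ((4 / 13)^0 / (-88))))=7/1320 = 0.01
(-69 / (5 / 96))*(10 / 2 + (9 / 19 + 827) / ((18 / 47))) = -2869020.97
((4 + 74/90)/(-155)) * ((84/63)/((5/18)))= -56/375 = -0.15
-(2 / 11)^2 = -4/121 = -0.03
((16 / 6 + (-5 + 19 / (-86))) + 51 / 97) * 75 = -1269125/8342 = -152.14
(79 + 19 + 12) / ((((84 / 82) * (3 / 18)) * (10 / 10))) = 4510/7 = 644.29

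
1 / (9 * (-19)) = -1/171 = -0.01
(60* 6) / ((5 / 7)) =504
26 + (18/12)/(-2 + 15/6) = 29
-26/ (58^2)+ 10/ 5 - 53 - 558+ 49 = -941933/1682 = -560.01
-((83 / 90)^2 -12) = 90311/8100 = 11.15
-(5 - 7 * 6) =37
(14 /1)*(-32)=-448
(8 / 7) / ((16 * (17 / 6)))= 3/119 = 0.03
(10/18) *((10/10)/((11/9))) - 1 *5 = -50/11 = -4.55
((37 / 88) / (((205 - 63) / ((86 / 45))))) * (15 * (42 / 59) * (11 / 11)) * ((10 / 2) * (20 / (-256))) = -278425/11796224 = -0.02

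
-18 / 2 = -9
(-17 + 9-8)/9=-16/9 = -1.78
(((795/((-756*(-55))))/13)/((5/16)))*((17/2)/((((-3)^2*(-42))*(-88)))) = 901/749188440 = 0.00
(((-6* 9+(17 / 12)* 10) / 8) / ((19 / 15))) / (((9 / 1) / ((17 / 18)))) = -20315/49248 = -0.41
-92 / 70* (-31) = 1426/35 = 40.74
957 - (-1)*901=1858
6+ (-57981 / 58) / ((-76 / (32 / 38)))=178776/10469 = 17.08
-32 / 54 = -16/27 = -0.59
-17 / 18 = -0.94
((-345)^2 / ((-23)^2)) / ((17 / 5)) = 1125/17 = 66.18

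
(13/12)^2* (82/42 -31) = -51545/1512 = -34.09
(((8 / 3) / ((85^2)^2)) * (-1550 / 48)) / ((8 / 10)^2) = -31/12027024 = 0.00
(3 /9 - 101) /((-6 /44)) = 6644/9 = 738.22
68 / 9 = 7.56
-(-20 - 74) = 94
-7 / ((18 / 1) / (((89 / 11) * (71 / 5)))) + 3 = -41263/990 = -41.68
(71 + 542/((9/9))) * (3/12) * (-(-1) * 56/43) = 8582/43 = 199.58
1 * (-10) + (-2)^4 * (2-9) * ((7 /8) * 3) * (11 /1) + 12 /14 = -22702/7 = -3243.14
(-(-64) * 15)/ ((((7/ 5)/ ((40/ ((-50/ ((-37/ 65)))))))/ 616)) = 2500608/13 = 192354.46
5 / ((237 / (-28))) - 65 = -15545/237 = -65.59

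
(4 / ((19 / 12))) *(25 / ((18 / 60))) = 4000/19 = 210.53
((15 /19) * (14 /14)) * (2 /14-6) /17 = -615/2261 = -0.27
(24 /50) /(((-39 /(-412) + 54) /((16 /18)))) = 13184/1671525 = 0.01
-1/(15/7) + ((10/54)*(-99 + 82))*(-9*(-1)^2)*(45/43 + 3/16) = 356009/10320 = 34.50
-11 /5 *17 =-187/5 = -37.40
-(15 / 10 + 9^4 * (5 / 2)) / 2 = -8202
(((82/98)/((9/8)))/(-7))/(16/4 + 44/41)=-1681/80262 = -0.02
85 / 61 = 1.39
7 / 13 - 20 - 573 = -7702/13 = -592.46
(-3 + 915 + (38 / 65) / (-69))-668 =1094302/4485 = 243.99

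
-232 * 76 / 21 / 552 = -2204/1449 = -1.52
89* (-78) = -6942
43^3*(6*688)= 328204896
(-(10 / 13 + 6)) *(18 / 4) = -396/13 = -30.46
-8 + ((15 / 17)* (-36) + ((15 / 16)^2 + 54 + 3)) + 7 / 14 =81009/4352 = 18.61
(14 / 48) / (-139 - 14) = -7/3672 = 0.00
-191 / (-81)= 191/81 = 2.36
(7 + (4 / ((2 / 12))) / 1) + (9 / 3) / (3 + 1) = 127/4 = 31.75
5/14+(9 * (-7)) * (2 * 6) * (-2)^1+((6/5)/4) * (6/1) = 105991/70 = 1514.16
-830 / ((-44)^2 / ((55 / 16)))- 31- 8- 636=-952475/1408 = -676.47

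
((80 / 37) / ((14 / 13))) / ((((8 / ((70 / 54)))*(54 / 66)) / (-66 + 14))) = -185900/8991 = -20.68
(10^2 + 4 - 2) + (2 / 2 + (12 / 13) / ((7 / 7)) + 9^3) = 10828/13 = 832.92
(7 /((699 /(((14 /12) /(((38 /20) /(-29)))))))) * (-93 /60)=44051/159372 = 0.28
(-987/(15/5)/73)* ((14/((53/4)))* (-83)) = 1529192/3869 = 395.24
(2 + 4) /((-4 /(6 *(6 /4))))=-27/2 = -13.50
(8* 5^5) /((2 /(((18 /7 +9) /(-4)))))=-253125/7 = -36160.71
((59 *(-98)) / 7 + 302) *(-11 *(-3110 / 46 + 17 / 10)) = -43688238/115 = -379897.72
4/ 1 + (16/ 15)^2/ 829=746356/186525 = 4.00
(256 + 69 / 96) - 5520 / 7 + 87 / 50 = -2968631/5600 = -530.11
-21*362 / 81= -2534/27 = -93.85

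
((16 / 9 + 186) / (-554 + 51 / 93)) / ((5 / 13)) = -136214/154413 = -0.88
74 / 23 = 3.22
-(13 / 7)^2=-3.45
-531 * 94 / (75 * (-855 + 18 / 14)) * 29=562919/24900 = 22.61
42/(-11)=-42/11 = -3.82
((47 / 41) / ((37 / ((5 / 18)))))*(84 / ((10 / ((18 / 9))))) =658/4551 = 0.14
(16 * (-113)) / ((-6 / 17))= 15368/3 = 5122.67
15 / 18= 5/6 = 0.83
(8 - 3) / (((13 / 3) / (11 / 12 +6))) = 415/52 = 7.98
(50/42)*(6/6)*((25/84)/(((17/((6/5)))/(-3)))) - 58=-96753/1666 = -58.08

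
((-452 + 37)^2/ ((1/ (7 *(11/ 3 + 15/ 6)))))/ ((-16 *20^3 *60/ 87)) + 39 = -27781679/614400 = -45.22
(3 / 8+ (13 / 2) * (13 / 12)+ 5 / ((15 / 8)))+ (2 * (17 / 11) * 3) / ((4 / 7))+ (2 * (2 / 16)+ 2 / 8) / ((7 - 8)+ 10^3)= 1156531/43956 = 26.31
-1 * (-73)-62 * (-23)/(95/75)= 22777/19 = 1198.79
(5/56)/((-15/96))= -4/7 = -0.57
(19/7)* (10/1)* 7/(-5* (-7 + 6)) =38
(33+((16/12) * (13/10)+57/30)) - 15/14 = 3734/105 = 35.56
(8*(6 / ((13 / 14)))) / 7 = 96/13 = 7.38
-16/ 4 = -4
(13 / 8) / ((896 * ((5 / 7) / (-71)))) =-923/5120 = -0.18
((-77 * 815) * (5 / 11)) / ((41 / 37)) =-1055425/41 = -25742.07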